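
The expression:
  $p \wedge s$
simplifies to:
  $p \wedge s$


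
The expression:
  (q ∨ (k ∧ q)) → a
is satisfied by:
  {a: True, q: False}
  {q: False, a: False}
  {q: True, a: True}


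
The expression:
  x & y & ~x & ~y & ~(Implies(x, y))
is never true.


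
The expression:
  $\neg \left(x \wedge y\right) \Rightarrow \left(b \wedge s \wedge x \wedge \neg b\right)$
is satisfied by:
  {x: True, y: True}


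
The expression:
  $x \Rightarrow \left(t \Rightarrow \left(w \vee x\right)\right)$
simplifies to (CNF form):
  $\text{True}$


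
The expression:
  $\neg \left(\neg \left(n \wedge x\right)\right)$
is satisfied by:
  {x: True, n: True}


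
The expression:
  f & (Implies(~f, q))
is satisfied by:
  {f: True}


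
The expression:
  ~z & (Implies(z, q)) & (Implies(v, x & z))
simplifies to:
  ~v & ~z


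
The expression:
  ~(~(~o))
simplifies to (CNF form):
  ~o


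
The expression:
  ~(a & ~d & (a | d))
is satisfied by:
  {d: True, a: False}
  {a: False, d: False}
  {a: True, d: True}


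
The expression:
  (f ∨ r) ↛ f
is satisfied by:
  {r: True, f: False}


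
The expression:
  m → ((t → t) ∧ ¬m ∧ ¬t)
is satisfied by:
  {m: False}


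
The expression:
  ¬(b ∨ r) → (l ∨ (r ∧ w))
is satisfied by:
  {r: True, b: True, l: True}
  {r: True, b: True, l: False}
  {r: True, l: True, b: False}
  {r: True, l: False, b: False}
  {b: True, l: True, r: False}
  {b: True, l: False, r: False}
  {l: True, b: False, r: False}


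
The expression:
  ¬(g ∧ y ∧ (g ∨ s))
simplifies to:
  ¬g ∨ ¬y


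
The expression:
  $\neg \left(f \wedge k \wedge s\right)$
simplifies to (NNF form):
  $\neg f \vee \neg k \vee \neg s$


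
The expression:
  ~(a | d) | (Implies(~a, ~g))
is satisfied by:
  {a: True, g: False, d: False}
  {g: False, d: False, a: False}
  {a: True, d: True, g: False}
  {d: True, g: False, a: False}
  {a: True, g: True, d: False}
  {g: True, a: False, d: False}
  {a: True, d: True, g: True}


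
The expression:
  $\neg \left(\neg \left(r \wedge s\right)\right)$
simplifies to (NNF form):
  $r \wedge s$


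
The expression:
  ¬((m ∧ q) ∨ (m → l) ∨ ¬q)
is never true.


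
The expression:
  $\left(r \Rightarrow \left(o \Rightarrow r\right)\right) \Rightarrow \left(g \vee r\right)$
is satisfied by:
  {r: True, g: True}
  {r: True, g: False}
  {g: True, r: False}


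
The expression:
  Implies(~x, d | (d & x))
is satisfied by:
  {x: True, d: True}
  {x: True, d: False}
  {d: True, x: False}


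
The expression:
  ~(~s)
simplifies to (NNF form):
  s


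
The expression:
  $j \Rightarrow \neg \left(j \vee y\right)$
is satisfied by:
  {j: False}


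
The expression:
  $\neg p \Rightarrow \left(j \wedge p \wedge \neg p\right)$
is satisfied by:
  {p: True}


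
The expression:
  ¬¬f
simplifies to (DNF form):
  f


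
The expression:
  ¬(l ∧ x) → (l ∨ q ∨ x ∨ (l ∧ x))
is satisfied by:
  {x: True, q: True, l: True}
  {x: True, q: True, l: False}
  {x: True, l: True, q: False}
  {x: True, l: False, q: False}
  {q: True, l: True, x: False}
  {q: True, l: False, x: False}
  {l: True, q: False, x: False}


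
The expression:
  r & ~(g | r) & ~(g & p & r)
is never true.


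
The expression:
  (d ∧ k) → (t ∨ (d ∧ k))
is always true.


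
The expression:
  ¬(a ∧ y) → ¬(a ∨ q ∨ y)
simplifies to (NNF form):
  (a ∨ ¬q) ∧ (a ∨ ¬y) ∧ (y ∨ ¬a)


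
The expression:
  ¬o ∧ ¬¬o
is never true.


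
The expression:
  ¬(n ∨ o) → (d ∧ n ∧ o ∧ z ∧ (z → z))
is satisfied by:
  {n: True, o: True}
  {n: True, o: False}
  {o: True, n: False}


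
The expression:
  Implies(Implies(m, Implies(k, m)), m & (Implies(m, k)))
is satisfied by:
  {m: True, k: True}


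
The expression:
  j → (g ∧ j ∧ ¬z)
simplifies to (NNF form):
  (g ∧ ¬z) ∨ ¬j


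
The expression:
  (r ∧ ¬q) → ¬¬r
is always true.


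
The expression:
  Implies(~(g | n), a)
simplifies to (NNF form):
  a | g | n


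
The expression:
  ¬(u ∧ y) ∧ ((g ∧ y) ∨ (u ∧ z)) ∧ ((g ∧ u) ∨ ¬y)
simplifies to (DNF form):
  u ∧ z ∧ ¬y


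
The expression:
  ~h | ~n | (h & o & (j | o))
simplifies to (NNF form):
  o | ~h | ~n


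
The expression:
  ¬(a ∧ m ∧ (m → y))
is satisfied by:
  {m: False, y: False, a: False}
  {a: True, m: False, y: False}
  {y: True, m: False, a: False}
  {a: True, y: True, m: False}
  {m: True, a: False, y: False}
  {a: True, m: True, y: False}
  {y: True, m: True, a: False}


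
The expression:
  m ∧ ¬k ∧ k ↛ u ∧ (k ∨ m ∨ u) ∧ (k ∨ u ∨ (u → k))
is never true.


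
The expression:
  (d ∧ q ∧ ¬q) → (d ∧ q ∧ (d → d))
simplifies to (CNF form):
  True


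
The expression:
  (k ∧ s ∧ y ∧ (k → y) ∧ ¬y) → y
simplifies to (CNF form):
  True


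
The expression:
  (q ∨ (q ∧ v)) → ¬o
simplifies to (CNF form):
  ¬o ∨ ¬q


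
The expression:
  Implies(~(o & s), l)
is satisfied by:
  {o: True, l: True, s: True}
  {o: True, l: True, s: False}
  {l: True, s: True, o: False}
  {l: True, s: False, o: False}
  {o: True, s: True, l: False}


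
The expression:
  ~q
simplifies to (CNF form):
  ~q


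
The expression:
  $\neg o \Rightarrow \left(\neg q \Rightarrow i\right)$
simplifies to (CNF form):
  $i \vee o \vee q$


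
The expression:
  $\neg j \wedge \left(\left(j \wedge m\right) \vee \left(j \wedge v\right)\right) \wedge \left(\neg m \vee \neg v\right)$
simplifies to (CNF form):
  $\text{False}$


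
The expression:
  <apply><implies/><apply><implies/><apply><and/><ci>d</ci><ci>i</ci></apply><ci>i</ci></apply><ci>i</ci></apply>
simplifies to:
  <ci>i</ci>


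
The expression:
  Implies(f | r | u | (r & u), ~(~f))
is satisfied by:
  {f: True, r: False, u: False}
  {u: True, f: True, r: False}
  {f: True, r: True, u: False}
  {u: True, f: True, r: True}
  {u: False, r: False, f: False}


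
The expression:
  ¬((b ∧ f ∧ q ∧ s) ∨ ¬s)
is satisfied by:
  {s: True, q: False, b: False, f: False}
  {f: True, s: True, q: False, b: False}
  {b: True, s: True, q: False, f: False}
  {f: True, b: True, s: True, q: False}
  {q: True, s: True, f: False, b: False}
  {f: True, q: True, s: True, b: False}
  {b: True, q: True, s: True, f: False}


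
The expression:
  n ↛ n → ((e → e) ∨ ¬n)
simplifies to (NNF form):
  True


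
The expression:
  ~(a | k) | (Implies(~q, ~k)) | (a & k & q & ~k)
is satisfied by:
  {q: True, k: False}
  {k: False, q: False}
  {k: True, q: True}


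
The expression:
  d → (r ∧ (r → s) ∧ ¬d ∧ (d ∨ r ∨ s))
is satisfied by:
  {d: False}


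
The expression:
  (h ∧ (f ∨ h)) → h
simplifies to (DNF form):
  True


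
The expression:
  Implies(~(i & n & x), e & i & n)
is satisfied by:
  {i: True, x: True, e: True, n: True}
  {i: True, x: True, n: True, e: False}
  {i: True, e: True, n: True, x: False}


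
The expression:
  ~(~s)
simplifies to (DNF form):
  s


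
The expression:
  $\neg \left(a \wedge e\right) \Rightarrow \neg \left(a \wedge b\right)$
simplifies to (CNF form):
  $e \vee \neg a \vee \neg b$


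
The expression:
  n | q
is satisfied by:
  {n: True, q: True}
  {n: True, q: False}
  {q: True, n: False}


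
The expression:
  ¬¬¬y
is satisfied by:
  {y: False}


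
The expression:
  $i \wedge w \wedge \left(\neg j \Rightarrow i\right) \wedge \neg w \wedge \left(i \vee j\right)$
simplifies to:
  $\text{False}$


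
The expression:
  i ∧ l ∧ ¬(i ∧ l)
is never true.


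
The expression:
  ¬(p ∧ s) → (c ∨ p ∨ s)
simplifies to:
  c ∨ p ∨ s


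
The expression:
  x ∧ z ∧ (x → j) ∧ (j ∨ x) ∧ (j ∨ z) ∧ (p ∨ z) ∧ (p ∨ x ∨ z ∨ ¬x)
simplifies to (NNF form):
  j ∧ x ∧ z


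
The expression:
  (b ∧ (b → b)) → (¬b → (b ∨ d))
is always true.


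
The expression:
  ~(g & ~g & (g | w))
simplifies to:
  True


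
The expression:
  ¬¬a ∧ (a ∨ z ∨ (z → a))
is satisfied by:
  {a: True}


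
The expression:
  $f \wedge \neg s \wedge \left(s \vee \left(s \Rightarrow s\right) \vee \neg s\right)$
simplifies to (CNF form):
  $f \wedge \neg s$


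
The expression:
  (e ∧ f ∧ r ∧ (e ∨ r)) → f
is always true.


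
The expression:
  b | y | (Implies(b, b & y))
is always true.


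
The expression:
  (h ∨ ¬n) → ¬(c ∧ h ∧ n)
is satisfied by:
  {h: False, c: False, n: False}
  {n: True, h: False, c: False}
  {c: True, h: False, n: False}
  {n: True, c: True, h: False}
  {h: True, n: False, c: False}
  {n: True, h: True, c: False}
  {c: True, h: True, n: False}


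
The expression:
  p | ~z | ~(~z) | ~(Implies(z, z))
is always true.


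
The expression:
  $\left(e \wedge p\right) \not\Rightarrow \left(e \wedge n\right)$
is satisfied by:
  {p: True, e: True, n: False}


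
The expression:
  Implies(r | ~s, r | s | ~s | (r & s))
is always true.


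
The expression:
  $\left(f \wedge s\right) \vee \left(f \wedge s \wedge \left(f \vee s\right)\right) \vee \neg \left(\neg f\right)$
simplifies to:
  $f$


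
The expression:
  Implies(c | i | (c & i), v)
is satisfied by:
  {v: True, i: False, c: False}
  {v: True, c: True, i: False}
  {v: True, i: True, c: False}
  {v: True, c: True, i: True}
  {c: False, i: False, v: False}


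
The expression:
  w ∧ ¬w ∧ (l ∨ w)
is never true.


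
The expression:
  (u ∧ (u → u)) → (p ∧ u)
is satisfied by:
  {p: True, u: False}
  {u: False, p: False}
  {u: True, p: True}


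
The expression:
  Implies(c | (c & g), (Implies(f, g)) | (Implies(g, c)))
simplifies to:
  True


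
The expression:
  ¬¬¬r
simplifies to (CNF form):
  ¬r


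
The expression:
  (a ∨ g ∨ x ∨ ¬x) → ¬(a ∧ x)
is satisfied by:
  {x: False, a: False}
  {a: True, x: False}
  {x: True, a: False}


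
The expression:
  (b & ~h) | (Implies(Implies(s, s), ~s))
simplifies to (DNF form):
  ~s | (b & ~h)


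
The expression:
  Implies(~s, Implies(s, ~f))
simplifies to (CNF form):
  True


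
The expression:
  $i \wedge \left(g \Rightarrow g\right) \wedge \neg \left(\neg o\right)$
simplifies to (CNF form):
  $i \wedge o$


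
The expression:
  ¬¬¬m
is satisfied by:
  {m: False}


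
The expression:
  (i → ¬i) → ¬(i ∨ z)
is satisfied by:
  {i: True, z: False}
  {z: False, i: False}
  {z: True, i: True}


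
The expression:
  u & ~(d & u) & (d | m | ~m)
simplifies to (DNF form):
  u & ~d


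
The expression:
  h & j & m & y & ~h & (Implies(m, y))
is never true.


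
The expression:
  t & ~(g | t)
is never true.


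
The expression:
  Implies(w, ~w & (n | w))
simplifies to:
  ~w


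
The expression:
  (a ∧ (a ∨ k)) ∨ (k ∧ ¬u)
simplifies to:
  a ∨ (k ∧ ¬u)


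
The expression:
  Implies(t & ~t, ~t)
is always true.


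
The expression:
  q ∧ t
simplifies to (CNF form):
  q ∧ t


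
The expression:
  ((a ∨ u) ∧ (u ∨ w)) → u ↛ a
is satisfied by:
  {u: False, a: False, w: False}
  {w: True, u: False, a: False}
  {u: True, w: False, a: False}
  {w: True, u: True, a: False}
  {a: True, w: False, u: False}


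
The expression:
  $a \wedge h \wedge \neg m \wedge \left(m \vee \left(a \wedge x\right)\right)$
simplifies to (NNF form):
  $a \wedge h \wedge x \wedge \neg m$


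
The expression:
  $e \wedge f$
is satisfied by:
  {e: True, f: True}


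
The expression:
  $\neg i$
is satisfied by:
  {i: False}


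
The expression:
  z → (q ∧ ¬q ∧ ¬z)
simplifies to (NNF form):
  ¬z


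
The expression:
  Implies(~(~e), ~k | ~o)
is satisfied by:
  {k: False, o: False, e: False}
  {e: True, k: False, o: False}
  {o: True, k: False, e: False}
  {e: True, o: True, k: False}
  {k: True, e: False, o: False}
  {e: True, k: True, o: False}
  {o: True, k: True, e: False}


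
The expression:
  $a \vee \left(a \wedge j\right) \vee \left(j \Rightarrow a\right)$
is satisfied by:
  {a: True, j: False}
  {j: False, a: False}
  {j: True, a: True}


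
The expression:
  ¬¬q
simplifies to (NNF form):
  q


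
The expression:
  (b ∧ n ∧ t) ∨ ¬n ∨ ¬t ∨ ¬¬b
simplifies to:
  b ∨ ¬n ∨ ¬t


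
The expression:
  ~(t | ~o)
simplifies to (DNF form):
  o & ~t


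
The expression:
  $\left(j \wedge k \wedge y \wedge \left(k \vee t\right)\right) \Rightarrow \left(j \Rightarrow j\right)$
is always true.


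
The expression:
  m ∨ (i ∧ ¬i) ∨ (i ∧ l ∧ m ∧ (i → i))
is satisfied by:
  {m: True}


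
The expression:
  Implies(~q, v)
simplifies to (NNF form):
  q | v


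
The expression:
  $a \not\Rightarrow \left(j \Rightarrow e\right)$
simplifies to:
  $a \wedge j \wedge \neg e$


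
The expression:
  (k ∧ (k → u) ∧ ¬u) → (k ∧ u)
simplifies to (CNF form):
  True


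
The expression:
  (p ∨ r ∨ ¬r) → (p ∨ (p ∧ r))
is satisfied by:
  {p: True}


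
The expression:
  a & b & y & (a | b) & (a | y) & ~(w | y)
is never true.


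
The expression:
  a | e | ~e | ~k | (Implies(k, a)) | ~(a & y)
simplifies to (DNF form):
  True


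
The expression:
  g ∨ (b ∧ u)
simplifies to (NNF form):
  g ∨ (b ∧ u)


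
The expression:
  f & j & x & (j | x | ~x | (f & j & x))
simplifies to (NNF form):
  f & j & x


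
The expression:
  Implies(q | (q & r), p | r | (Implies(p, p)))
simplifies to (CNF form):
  True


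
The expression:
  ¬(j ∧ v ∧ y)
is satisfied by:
  {v: False, y: False, j: False}
  {j: True, v: False, y: False}
  {y: True, v: False, j: False}
  {j: True, y: True, v: False}
  {v: True, j: False, y: False}
  {j: True, v: True, y: False}
  {y: True, v: True, j: False}


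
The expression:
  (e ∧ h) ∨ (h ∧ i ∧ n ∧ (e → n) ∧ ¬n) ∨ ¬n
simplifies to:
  (e ∧ h) ∨ ¬n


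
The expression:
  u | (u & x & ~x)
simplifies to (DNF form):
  u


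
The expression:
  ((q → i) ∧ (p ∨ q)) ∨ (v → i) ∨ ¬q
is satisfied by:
  {i: True, v: False, q: False}
  {v: False, q: False, i: False}
  {i: True, q: True, v: False}
  {q: True, v: False, i: False}
  {i: True, v: True, q: False}
  {v: True, i: False, q: False}
  {i: True, q: True, v: True}


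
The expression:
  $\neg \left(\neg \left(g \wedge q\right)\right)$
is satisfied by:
  {g: True, q: True}


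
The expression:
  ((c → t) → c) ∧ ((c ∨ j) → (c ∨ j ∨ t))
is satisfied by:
  {c: True}


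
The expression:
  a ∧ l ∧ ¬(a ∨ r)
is never true.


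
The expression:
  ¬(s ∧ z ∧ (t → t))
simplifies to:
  ¬s ∨ ¬z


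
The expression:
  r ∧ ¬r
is never true.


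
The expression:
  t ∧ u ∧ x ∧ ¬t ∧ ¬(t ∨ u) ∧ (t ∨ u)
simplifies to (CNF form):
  False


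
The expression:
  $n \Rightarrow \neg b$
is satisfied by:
  {n: False, b: False}
  {b: True, n: False}
  {n: True, b: False}


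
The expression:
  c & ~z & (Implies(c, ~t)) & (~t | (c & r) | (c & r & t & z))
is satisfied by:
  {c: True, z: False, t: False}


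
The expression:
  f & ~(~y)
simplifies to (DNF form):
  f & y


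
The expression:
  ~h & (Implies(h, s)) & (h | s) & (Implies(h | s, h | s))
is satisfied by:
  {s: True, h: False}


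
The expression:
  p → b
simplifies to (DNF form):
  b ∨ ¬p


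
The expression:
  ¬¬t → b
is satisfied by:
  {b: True, t: False}
  {t: False, b: False}
  {t: True, b: True}


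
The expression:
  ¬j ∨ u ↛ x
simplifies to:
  (u ∧ ¬x) ∨ ¬j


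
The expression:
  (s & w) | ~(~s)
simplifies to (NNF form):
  s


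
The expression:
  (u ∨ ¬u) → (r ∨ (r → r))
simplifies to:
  True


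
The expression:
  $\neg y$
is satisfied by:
  {y: False}


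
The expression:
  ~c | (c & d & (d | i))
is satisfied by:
  {d: True, c: False}
  {c: False, d: False}
  {c: True, d: True}


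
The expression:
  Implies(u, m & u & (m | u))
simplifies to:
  m | ~u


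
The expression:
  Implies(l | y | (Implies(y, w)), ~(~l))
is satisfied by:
  {l: True}


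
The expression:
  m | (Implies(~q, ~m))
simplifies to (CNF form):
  True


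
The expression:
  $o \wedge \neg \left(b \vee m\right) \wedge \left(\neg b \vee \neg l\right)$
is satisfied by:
  {o: True, b: False, m: False}


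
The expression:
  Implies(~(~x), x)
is always true.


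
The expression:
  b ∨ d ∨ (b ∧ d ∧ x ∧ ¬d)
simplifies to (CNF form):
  b ∨ d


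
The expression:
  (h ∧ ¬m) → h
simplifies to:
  True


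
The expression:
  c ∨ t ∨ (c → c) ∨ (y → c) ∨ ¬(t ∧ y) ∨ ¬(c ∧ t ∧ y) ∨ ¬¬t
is always true.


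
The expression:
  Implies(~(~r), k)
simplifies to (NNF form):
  k | ~r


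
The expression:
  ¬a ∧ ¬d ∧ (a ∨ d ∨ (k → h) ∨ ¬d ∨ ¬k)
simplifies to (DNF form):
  ¬a ∧ ¬d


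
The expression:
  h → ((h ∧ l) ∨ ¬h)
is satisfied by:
  {l: True, h: False}
  {h: False, l: False}
  {h: True, l: True}


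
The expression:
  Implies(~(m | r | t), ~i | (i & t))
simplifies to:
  m | r | t | ~i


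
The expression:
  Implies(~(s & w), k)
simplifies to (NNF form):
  k | (s & w)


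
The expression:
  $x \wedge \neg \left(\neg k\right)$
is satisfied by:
  {x: True, k: True}


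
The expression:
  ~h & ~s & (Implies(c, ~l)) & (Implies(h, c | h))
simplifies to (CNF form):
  ~h & ~s & (~c | ~l)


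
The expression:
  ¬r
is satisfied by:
  {r: False}


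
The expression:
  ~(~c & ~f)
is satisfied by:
  {c: True, f: True}
  {c: True, f: False}
  {f: True, c: False}


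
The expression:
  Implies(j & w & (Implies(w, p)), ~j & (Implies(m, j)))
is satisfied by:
  {w: False, p: False, j: False}
  {j: True, w: False, p: False}
  {p: True, w: False, j: False}
  {j: True, p: True, w: False}
  {w: True, j: False, p: False}
  {j: True, w: True, p: False}
  {p: True, w: True, j: False}


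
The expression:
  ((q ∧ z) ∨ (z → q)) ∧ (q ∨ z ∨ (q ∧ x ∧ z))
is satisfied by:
  {q: True}


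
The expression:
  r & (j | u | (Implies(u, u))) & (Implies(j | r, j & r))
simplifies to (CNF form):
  j & r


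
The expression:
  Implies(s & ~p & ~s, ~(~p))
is always true.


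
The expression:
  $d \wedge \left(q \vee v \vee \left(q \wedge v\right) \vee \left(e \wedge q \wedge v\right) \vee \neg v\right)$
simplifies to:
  $d$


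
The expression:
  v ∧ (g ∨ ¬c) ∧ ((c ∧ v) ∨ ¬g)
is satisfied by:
  {v: True, c: False, g: False}
  {g: True, c: True, v: True}


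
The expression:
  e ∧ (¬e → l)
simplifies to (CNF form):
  e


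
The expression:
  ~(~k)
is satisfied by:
  {k: True}


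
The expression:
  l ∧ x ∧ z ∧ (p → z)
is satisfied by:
  {z: True, x: True, l: True}


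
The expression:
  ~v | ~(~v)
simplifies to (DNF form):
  True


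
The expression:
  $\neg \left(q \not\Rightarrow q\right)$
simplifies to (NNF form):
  $\text{True}$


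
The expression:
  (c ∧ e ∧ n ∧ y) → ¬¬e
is always true.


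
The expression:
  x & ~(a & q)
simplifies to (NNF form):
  x & (~a | ~q)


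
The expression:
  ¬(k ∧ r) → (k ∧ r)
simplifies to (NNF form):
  k ∧ r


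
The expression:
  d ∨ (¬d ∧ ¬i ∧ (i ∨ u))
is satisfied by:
  {d: True, u: True, i: False}
  {d: True, i: False, u: False}
  {d: True, u: True, i: True}
  {d: True, i: True, u: False}
  {u: True, i: False, d: False}


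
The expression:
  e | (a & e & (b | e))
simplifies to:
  e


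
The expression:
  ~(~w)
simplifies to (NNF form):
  w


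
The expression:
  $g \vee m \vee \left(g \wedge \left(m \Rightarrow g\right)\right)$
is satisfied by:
  {m: True, g: True}
  {m: True, g: False}
  {g: True, m: False}


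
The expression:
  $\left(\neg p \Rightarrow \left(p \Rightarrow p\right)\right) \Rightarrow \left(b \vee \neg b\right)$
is always true.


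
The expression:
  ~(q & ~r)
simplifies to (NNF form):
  r | ~q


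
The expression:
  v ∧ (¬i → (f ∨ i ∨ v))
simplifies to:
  v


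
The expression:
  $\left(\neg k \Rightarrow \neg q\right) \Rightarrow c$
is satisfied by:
  {c: True, q: True, k: False}
  {c: True, q: False, k: False}
  {c: True, k: True, q: True}
  {c: True, k: True, q: False}
  {q: True, k: False, c: False}


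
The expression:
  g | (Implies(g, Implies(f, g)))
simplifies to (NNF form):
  True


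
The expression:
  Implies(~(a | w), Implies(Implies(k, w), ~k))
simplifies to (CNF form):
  True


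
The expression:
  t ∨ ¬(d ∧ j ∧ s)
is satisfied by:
  {t: True, s: False, d: False, j: False}
  {j: False, s: False, t: False, d: False}
  {j: True, t: True, s: False, d: False}
  {j: True, s: False, t: False, d: False}
  {d: True, t: True, j: False, s: False}
  {d: True, j: False, s: False, t: False}
  {d: True, j: True, t: True, s: False}
  {d: True, j: True, s: False, t: False}
  {t: True, s: True, d: False, j: False}
  {s: True, d: False, t: False, j: False}
  {j: True, s: True, t: True, d: False}
  {j: True, s: True, d: False, t: False}
  {t: True, s: True, d: True, j: False}
  {s: True, d: True, j: False, t: False}
  {j: True, s: True, d: True, t: True}


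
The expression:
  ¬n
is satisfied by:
  {n: False}


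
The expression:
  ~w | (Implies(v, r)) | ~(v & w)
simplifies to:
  r | ~v | ~w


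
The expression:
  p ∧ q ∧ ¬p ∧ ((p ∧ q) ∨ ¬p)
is never true.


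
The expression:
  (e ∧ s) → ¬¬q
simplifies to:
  q ∨ ¬e ∨ ¬s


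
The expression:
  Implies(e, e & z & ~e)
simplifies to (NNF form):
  ~e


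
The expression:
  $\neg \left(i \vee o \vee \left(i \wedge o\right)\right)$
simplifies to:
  $\neg i \wedge \neg o$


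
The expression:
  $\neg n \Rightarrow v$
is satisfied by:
  {n: True, v: True}
  {n: True, v: False}
  {v: True, n: False}


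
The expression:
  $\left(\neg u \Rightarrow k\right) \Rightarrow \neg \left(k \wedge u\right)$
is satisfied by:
  {u: False, k: False}
  {k: True, u: False}
  {u: True, k: False}


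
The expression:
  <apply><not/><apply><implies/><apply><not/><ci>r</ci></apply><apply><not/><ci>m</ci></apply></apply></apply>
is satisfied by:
  {m: True, r: False}


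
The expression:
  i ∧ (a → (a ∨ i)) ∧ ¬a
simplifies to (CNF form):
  i ∧ ¬a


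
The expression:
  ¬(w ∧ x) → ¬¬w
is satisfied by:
  {w: True}


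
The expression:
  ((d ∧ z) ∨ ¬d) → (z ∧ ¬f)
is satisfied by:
  {d: True, f: False, z: False}
  {z: True, f: False, d: True}
  {z: True, f: False, d: False}
  {d: True, f: True, z: False}


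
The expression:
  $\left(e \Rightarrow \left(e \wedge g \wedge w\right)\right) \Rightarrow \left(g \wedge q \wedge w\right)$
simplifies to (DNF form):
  $\left(e \wedge \neg g\right) \vee \left(e \wedge \neg w\right) \vee \left(g \wedge q \wedge w\right)$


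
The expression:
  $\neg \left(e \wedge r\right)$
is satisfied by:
  {e: False, r: False}
  {r: True, e: False}
  {e: True, r: False}


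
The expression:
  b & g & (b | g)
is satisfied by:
  {b: True, g: True}


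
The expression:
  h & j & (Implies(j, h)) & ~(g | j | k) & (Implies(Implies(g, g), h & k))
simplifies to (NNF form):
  False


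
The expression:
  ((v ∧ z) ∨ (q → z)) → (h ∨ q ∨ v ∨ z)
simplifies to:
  h ∨ q ∨ v ∨ z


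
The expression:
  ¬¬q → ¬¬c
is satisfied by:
  {c: True, q: False}
  {q: False, c: False}
  {q: True, c: True}


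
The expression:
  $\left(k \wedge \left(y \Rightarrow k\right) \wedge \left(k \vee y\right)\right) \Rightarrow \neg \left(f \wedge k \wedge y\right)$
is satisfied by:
  {k: False, y: False, f: False}
  {f: True, k: False, y: False}
  {y: True, k: False, f: False}
  {f: True, y: True, k: False}
  {k: True, f: False, y: False}
  {f: True, k: True, y: False}
  {y: True, k: True, f: False}


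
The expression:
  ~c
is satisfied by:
  {c: False}


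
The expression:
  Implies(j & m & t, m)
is always true.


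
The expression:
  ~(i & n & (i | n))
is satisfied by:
  {n: False, i: False}
  {i: True, n: False}
  {n: True, i: False}


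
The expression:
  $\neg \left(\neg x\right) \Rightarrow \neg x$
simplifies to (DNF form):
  $\neg x$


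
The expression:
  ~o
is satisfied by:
  {o: False}


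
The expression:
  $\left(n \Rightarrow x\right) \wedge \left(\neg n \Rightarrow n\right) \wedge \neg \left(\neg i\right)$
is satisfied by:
  {i: True, x: True, n: True}


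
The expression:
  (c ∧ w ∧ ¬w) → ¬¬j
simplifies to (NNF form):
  True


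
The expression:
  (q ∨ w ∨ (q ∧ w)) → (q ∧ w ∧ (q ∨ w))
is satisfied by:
  {w: False, q: False}
  {q: True, w: True}


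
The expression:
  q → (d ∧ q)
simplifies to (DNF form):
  d ∨ ¬q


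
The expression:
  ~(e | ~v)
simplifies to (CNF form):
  v & ~e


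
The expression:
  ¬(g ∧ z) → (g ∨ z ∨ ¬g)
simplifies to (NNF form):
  True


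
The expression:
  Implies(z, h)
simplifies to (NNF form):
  h | ~z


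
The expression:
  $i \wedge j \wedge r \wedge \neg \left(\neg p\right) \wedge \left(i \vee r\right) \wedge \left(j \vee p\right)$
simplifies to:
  $i \wedge j \wedge p \wedge r$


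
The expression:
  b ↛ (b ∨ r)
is never true.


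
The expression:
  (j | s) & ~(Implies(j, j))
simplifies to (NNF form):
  False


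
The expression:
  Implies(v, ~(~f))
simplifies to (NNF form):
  f | ~v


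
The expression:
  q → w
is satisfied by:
  {w: True, q: False}
  {q: False, w: False}
  {q: True, w: True}


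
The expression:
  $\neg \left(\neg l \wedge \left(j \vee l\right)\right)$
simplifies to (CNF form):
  $l \vee \neg j$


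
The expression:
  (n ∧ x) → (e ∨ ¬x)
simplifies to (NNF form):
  e ∨ ¬n ∨ ¬x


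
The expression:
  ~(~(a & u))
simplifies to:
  a & u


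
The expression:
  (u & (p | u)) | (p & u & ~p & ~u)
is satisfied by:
  {u: True}


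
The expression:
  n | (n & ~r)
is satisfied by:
  {n: True}


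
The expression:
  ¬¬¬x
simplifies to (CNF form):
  ¬x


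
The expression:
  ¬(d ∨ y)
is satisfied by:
  {d: False, y: False}


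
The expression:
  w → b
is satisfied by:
  {b: True, w: False}
  {w: False, b: False}
  {w: True, b: True}


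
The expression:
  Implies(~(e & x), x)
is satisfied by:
  {x: True}


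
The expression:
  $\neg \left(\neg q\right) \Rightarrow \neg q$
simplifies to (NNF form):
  $\neg q$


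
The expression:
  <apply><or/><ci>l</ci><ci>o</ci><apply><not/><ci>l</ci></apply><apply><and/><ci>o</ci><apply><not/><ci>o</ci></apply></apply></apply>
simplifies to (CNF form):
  <true/>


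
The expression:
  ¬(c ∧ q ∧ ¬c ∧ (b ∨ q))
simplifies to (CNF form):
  True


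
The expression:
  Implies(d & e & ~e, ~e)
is always true.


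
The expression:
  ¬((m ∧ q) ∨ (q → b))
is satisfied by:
  {q: True, b: False, m: False}


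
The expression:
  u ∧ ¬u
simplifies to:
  False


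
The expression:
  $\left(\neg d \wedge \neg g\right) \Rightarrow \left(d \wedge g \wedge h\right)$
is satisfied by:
  {d: True, g: True}
  {d: True, g: False}
  {g: True, d: False}


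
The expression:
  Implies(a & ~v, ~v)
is always true.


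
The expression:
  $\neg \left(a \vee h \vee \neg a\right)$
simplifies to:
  $\text{False}$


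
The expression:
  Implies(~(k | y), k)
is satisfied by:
  {y: True, k: True}
  {y: True, k: False}
  {k: True, y: False}


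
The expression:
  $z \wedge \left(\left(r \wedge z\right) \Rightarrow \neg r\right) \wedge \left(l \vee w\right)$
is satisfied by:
  {z: True, l: True, w: True, r: False}
  {z: True, l: True, r: False, w: False}
  {z: True, w: True, r: False, l: False}


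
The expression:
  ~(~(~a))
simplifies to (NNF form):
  ~a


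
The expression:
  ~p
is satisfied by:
  {p: False}


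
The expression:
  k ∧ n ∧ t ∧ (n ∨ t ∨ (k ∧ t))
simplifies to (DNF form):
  k ∧ n ∧ t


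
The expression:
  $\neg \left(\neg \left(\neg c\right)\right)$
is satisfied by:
  {c: False}


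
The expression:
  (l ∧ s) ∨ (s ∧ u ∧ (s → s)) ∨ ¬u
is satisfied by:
  {s: True, u: False}
  {u: False, s: False}
  {u: True, s: True}


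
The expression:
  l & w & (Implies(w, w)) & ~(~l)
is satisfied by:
  {w: True, l: True}


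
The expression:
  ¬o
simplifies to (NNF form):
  ¬o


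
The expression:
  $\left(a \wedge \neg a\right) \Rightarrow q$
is always true.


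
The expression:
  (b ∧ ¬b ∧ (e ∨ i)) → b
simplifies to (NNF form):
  True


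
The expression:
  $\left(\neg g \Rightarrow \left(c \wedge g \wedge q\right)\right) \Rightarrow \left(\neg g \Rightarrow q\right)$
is always true.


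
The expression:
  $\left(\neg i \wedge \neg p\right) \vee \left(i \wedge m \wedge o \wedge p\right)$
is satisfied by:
  {m: True, o: True, i: False, p: False}
  {m: True, o: False, i: False, p: False}
  {o: True, m: False, i: False, p: False}
  {m: False, o: False, i: False, p: False}
  {m: True, p: True, i: True, o: True}


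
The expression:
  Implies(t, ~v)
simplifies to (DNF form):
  ~t | ~v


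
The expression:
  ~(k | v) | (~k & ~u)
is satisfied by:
  {u: False, k: False, v: False}
  {v: True, u: False, k: False}
  {u: True, v: False, k: False}


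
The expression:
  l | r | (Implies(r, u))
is always true.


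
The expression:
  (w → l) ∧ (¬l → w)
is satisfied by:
  {l: True}


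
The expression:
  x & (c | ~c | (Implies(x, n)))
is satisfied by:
  {x: True}


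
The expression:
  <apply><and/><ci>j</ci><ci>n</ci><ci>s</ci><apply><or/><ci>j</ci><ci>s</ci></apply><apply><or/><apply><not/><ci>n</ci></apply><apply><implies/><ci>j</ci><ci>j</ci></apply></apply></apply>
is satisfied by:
  {j: True, s: True, n: True}


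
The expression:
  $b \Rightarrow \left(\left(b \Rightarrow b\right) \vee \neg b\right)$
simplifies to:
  $\text{True}$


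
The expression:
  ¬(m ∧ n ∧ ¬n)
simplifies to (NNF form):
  True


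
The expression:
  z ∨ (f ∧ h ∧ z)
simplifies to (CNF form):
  z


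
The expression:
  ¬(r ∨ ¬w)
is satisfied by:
  {w: True, r: False}


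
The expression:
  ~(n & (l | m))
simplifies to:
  ~n | (~l & ~m)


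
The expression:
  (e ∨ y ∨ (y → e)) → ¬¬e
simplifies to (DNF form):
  e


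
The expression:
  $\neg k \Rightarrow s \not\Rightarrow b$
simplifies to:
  $k \vee \left(s \wedge \neg b\right)$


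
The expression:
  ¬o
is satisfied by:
  {o: False}


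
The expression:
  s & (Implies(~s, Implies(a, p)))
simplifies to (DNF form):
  s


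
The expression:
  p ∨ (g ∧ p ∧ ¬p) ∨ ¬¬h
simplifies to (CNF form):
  h ∨ p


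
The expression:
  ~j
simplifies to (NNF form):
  ~j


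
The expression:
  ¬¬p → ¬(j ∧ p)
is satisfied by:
  {p: False, j: False}
  {j: True, p: False}
  {p: True, j: False}


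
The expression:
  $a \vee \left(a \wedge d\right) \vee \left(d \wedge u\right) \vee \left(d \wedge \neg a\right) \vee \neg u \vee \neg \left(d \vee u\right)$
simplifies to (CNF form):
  $a \vee d \vee \neg u$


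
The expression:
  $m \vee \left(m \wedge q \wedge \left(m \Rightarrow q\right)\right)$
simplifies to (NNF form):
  $m$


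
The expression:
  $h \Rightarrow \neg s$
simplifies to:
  $\neg h \vee \neg s$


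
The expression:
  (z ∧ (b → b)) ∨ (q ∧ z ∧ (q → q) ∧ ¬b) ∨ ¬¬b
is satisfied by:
  {b: True, z: True}
  {b: True, z: False}
  {z: True, b: False}


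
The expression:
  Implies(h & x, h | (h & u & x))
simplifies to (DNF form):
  True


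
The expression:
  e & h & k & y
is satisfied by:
  {h: True, e: True, y: True, k: True}


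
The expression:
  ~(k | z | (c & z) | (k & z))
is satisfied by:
  {z: False, k: False}


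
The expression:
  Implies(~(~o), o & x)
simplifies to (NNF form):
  x | ~o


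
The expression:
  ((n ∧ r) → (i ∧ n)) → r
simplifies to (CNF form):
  r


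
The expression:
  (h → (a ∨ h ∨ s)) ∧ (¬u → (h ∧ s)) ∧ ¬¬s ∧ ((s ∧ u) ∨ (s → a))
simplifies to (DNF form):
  (s ∧ u) ∨ (a ∧ h ∧ s) ∨ (a ∧ s ∧ u) ∨ (h ∧ s ∧ u)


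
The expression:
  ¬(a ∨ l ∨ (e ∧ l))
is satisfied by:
  {l: False, a: False}


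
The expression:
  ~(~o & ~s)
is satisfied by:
  {o: True, s: True}
  {o: True, s: False}
  {s: True, o: False}


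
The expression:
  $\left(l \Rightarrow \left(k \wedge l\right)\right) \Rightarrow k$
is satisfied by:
  {k: True, l: True}
  {k: True, l: False}
  {l: True, k: False}


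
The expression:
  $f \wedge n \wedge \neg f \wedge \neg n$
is never true.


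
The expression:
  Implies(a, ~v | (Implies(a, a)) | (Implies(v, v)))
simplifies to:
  True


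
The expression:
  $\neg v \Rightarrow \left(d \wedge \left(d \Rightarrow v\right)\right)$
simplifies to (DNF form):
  $v$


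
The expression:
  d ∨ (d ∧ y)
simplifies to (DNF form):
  d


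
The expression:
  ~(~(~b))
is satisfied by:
  {b: False}


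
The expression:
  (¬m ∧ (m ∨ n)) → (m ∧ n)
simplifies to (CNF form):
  m ∨ ¬n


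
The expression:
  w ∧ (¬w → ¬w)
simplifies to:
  w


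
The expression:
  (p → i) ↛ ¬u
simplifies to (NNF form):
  u ∧ (i ∨ ¬p)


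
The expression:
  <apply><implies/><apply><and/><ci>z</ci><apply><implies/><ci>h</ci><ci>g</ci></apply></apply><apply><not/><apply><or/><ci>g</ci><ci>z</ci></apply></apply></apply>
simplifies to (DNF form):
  <apply><or/><apply><not/><ci>z</ci></apply><apply><and/><ci>h</ci><apply><not/><ci>g</ci></apply></apply></apply>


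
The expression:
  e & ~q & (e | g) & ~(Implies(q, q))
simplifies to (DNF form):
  False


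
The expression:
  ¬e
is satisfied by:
  {e: False}


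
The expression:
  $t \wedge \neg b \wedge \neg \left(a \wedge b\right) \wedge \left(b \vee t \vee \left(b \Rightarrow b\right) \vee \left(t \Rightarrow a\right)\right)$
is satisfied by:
  {t: True, b: False}


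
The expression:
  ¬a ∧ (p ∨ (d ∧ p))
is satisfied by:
  {p: True, a: False}


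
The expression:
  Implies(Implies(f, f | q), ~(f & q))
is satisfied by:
  {q: False, f: False}
  {f: True, q: False}
  {q: True, f: False}


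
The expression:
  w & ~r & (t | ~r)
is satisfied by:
  {w: True, r: False}


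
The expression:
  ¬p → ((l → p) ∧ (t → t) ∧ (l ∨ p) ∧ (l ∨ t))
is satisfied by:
  {p: True}


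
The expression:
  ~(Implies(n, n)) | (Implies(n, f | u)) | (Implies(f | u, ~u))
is always true.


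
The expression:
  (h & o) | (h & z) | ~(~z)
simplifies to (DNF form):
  z | (h & o)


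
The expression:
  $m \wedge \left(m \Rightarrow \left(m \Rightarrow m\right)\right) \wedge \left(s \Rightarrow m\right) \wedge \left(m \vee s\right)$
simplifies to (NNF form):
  $m$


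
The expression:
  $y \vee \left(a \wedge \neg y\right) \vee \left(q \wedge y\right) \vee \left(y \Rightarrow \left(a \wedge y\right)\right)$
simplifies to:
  $\text{True}$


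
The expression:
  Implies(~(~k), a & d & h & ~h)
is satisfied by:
  {k: False}


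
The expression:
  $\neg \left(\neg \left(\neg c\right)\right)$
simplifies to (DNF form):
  $\neg c$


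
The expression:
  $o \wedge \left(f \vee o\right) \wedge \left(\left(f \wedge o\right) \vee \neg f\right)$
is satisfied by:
  {o: True}


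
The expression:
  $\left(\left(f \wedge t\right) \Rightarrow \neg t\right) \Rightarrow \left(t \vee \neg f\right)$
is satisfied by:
  {t: True, f: False}
  {f: False, t: False}
  {f: True, t: True}


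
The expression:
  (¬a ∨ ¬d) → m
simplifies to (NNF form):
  m ∨ (a ∧ d)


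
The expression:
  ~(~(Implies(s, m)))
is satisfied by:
  {m: True, s: False}
  {s: False, m: False}
  {s: True, m: True}


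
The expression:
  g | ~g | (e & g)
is always true.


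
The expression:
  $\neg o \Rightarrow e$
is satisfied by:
  {o: True, e: True}
  {o: True, e: False}
  {e: True, o: False}


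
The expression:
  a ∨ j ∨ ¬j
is always true.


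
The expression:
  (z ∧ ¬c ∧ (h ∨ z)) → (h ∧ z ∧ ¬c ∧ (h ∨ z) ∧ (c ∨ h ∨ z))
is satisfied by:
  {c: True, h: True, z: False}
  {c: True, h: False, z: False}
  {h: True, c: False, z: False}
  {c: False, h: False, z: False}
  {c: True, z: True, h: True}
  {c: True, z: True, h: False}
  {z: True, h: True, c: False}


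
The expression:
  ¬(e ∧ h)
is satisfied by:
  {h: False, e: False}
  {e: True, h: False}
  {h: True, e: False}


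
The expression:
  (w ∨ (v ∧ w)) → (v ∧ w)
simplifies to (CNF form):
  v ∨ ¬w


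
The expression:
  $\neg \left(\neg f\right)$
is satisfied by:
  {f: True}


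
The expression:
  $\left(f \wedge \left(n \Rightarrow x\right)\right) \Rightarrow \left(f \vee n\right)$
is always true.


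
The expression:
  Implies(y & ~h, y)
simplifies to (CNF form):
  True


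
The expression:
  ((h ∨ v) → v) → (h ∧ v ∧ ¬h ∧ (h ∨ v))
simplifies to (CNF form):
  h ∧ ¬v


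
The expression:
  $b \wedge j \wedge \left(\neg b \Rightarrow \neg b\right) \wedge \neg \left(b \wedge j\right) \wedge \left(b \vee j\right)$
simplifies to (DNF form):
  $\text{False}$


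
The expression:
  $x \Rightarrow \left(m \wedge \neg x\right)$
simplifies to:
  $\neg x$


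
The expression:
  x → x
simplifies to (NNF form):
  True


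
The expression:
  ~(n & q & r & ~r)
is always true.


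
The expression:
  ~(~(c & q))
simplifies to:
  c & q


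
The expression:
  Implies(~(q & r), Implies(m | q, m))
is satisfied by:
  {r: True, m: True, q: False}
  {r: True, q: False, m: False}
  {m: True, q: False, r: False}
  {m: False, q: False, r: False}
  {r: True, m: True, q: True}
  {r: True, q: True, m: False}
  {m: True, q: True, r: False}


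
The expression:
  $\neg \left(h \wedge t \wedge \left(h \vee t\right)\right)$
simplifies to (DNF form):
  $\neg h \vee \neg t$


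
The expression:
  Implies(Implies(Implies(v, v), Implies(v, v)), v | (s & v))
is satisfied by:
  {v: True}


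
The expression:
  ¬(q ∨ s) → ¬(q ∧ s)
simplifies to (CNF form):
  True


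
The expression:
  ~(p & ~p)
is always true.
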